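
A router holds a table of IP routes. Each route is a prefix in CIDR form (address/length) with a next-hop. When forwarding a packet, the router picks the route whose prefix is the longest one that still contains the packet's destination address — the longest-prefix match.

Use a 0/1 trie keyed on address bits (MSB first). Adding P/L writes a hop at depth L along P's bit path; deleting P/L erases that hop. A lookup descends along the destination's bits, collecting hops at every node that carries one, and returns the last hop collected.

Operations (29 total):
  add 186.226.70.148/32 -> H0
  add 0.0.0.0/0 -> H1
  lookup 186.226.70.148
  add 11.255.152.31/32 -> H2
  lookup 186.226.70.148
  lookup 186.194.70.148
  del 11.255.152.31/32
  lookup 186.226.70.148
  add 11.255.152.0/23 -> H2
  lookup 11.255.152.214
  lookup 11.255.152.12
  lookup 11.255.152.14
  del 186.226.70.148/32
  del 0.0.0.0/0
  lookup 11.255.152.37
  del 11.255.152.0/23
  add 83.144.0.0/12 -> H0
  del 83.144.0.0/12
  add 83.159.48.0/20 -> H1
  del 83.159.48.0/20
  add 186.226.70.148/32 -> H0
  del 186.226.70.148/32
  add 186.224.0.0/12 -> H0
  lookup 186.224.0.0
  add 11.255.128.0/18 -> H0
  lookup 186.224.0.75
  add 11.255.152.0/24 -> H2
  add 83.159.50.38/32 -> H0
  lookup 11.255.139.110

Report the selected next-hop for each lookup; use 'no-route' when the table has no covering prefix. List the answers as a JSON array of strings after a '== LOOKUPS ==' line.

Apply in order:
  + 186.226.70.148/32 (H0) depth=32
  + 0.0.0.0/0 (H1) depth=0
  Q 186.226.70.148: descend 10111010111000100100011010010100 ; hops seen [H1,H0] ; pick H0
  + 11.255.152.31/32 (H2) depth=32
  Q 186.226.70.148: descend 10111010111000100100011010010100 ; hops seen [H1,H0] ; pick H0
  Q 186.194.70.148: descend 1011101011 ; hops seen [H1] ; pick H1
  - 11.255.152.31/32 clear@32
  Q 186.226.70.148: descend 10111010111000100100011010010100 ; hops seen [H1,H0] ; pick H0
  + 11.255.152.0/23 (H2) depth=23
  Q 11.255.152.214: descend 000010111111111110011000 ; hops seen [H1,H2] ; pick H2
  Q 11.255.152.12: descend 000010111111111110011000000 ; hops seen [H1,H2] ; pick H2
  Q 11.255.152.14: descend 000010111111111110011000000 ; hops seen [H1,H2] ; pick H2
  - 186.226.70.148/32 clear@32
  - 0.0.0.0/0 clear@0
  Q 11.255.152.37: descend 00001011111111111001100000 ; hops seen [H2] ; pick H2
  - 11.255.152.0/23 clear@23
  + 83.144.0.0/12 (H0) depth=12
  - 83.144.0.0/12 clear@12
  + 83.159.48.0/20 (H1) depth=20
  - 83.159.48.0/20 clear@20
  + 186.226.70.148/32 (H0) depth=32
  - 186.226.70.148/32 clear@32
  + 186.224.0.0/12 (H0) depth=12
  Q 186.224.0.0: descend 10111010111000 ; hops seen [H0] ; pick H0
  + 11.255.128.0/18 (H0) depth=18
  Q 186.224.0.75: descend 10111010111000 ; hops seen [H0] ; pick H0
  + 11.255.152.0/24 (H2) depth=24
  + 83.159.50.38/32 (H0) depth=32
  Q 11.255.139.110: descend 0000101111111111100 ; hops seen [H0] ; pick H0

== LOOKUPS ==
["H0","H0","H1","H0","H2","H2","H2","H2","H0","H0","H0"]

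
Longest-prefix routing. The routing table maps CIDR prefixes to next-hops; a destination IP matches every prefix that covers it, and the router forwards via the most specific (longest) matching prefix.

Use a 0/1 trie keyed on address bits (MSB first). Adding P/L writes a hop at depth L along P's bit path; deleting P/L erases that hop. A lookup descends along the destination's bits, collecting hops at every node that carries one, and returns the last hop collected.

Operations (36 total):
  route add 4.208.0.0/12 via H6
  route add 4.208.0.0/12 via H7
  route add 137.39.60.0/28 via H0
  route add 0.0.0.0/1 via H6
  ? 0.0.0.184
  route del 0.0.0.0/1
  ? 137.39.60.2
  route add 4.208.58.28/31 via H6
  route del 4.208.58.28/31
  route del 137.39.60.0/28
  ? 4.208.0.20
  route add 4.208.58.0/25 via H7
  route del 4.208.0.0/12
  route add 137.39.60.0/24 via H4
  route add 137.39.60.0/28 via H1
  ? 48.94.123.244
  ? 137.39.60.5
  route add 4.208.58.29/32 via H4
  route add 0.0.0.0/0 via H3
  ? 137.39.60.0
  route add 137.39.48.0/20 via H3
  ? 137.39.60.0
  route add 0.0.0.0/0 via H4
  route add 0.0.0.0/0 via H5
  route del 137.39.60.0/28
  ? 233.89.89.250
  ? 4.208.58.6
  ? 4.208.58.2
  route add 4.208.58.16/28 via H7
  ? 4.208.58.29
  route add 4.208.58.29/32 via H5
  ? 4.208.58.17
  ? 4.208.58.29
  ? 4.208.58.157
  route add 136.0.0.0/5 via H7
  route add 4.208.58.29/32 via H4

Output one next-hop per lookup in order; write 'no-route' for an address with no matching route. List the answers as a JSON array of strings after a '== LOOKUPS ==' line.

Trace:
  + 4.208.0.0/12 (H6) depth=12
  + 4.208.0.0/12 (H7) depth=12
  + 137.39.60.0/28 (H0) depth=28
  + 0.0.0.0/1 (H6) depth=1
  lookup 0.0.0.184: bits 00000 walk d0:-→d1:H6→d2:-→d3:-→d4:-→d5:- -> H6
  del 0.0.0.0/1 (clear depth 1)
  lookup 137.39.60.2: bits 1000100100100111001111000000 walk d0:-→d1:-→d2:-→d3:-→d4:-→d5:-→d6:-→d7:-→d8:-→d9:-→d10:-→d11:-→d12:-→d13:-→d14:-→d15:-→d16:-→d17:-→d18:-→d19:-→d20:-→d21:-→d22:-→d23:-→d24:-→d25:-→d26:-→d27:-→d28:H0 -> H0
  + 4.208.58.28/31 (H6) depth=31
  del 4.208.58.28/31 (clear depth 31)
  del 137.39.60.0/28 (clear depth 28)
  lookup 4.208.0.20: bits 000001001101000000 walk d0:-→d1:-→d2:-→d3:-→d4:-→d5:-→d6:-→d7:-→d8:-→d9:-→d10:-→d11:-→d12:H7→d13:-→d14:-→d15:-→d16:-→d17:-→d18:- -> H7
  + 4.208.58.0/25 (H7) depth=25
  del 4.208.0.0/12 (clear depth 12)
  + 137.39.60.0/24 (H4) depth=24
  + 137.39.60.0/28 (H1) depth=28
  lookup 48.94.123.244: bits 00 walk d0:-→d1:-→d2:- -> no-route
  lookup 137.39.60.5: bits 1000100100100111001111000000 walk d0:-→d1:-→d2:-→d3:-→d4:-→d5:-→d6:-→d7:-→d8:-→d9:-→d10:-→d11:-→d12:-→d13:-→d14:-→d15:-→d16:-→d17:-→d18:-→d19:-→d20:-→d21:-→d22:-→d23:-→d24:H4→d25:-→d26:-→d27:-→d28:H1 -> H1
  + 4.208.58.29/32 (H4) depth=32
  + 0.0.0.0/0 (H3) depth=0
  lookup 137.39.60.0: bits 1000100100100111001111000000 walk d0:H3→d1:-→d2:-→d3:-→d4:-→d5:-→d6:-→d7:-→d8:-→d9:-→d10:-→d11:-→d12:-→d13:-→d14:-→d15:-→d16:-→d17:-→d18:-→d19:-→d20:-→d21:-→d22:-→d23:-→d24:H4→d25:-→d26:-→d27:-→d28:H1 -> H1
  + 137.39.48.0/20 (H3) depth=20
  lookup 137.39.60.0: bits 1000100100100111001111000000 walk d0:H3→d1:-→d2:-→d3:-→d4:-→d5:-→d6:-→d7:-→d8:-→d9:-→d10:-→d11:-→d12:-→d13:-→d14:-→d15:-→d16:-→d17:-→d18:-→d19:-→d20:H3→d21:-→d22:-→d23:-→d24:H4→d25:-→d26:-→d27:-→d28:H1 -> H1
  + 0.0.0.0/0 (H4) depth=0
  + 0.0.0.0/0 (H5) depth=0
  del 137.39.60.0/28 (clear depth 28)
  lookup 233.89.89.250: bits 1 walk d0:H5→d1:- -> H5
  lookup 4.208.58.6: bits 000001001101000000111010000 walk d0:H5→d1:-→d2:-→d3:-→d4:-→d5:-→d6:-→d7:-→d8:-→d9:-→d10:-→d11:-→d12:-→d13:-→d14:-→d15:-→d16:-→d17:-→d18:-→d19:-→d20:-→d21:-→d22:-→d23:-→d24:-→d25:H7→d26:-→d27:- -> H7
  lookup 4.208.58.2: bits 000001001101000000111010000 walk d0:H5→d1:-→d2:-→d3:-→d4:-→d5:-→d6:-→d7:-→d8:-→d9:-→d10:-→d11:-→d12:-→d13:-→d14:-→d15:-→d16:-→d17:-→d18:-→d19:-→d20:-→d21:-→d22:-→d23:-→d24:-→d25:H7→d26:-→d27:- -> H7
  + 4.208.58.16/28 (H7) depth=28
  lookup 4.208.58.29: bits 00000100110100000011101000011101 walk d0:H5→d1:-→d2:-→d3:-→d4:-→d5:-→d6:-→d7:-→d8:-→d9:-→d10:-→d11:-→d12:-→d13:-→d14:-→d15:-→d16:-→d17:-→d18:-→d19:-→d20:-→d21:-→d22:-→d23:-→d24:-→d25:H7→d26:-→d27:-→d28:H7→d29:-→d30:-→d31:-→d32:H4 -> H4
  + 4.208.58.29/32 (H5) depth=32
  lookup 4.208.58.17: bits 0000010011010000001110100001 walk d0:H5→d1:-→d2:-→d3:-→d4:-→d5:-→d6:-→d7:-→d8:-→d9:-→d10:-→d11:-→d12:-→d13:-→d14:-→d15:-→d16:-→d17:-→d18:-→d19:-→d20:-→d21:-→d22:-→d23:-→d24:-→d25:H7→d26:-→d27:-→d28:H7 -> H7
  lookup 4.208.58.29: bits 00000100110100000011101000011101 walk d0:H5→d1:-→d2:-→d3:-→d4:-→d5:-→d6:-→d7:-→d8:-→d9:-→d10:-→d11:-→d12:-→d13:-→d14:-→d15:-→d16:-→d17:-→d18:-→d19:-→d20:-→d21:-→d22:-→d23:-→d24:-→d25:H7→d26:-→d27:-→d28:H7→d29:-→d30:-→d31:-→d32:H5 -> H5
  lookup 4.208.58.157: bits 000001001101000000111010 walk d0:H5→d1:-→d2:-→d3:-→d4:-→d5:-→d6:-→d7:-→d8:-→d9:-→d10:-→d11:-→d12:-→d13:-→d14:-→d15:-→d16:-→d17:-→d18:-→d19:-→d20:-→d21:-→d22:-→d23:-→d24:- -> H5
  + 136.0.0.0/5 (H7) depth=5
  + 4.208.58.29/32 (H4) depth=32

== LOOKUPS ==
["H6","H0","H7","no-route","H1","H1","H1","H5","H7","H7","H4","H7","H5","H5"]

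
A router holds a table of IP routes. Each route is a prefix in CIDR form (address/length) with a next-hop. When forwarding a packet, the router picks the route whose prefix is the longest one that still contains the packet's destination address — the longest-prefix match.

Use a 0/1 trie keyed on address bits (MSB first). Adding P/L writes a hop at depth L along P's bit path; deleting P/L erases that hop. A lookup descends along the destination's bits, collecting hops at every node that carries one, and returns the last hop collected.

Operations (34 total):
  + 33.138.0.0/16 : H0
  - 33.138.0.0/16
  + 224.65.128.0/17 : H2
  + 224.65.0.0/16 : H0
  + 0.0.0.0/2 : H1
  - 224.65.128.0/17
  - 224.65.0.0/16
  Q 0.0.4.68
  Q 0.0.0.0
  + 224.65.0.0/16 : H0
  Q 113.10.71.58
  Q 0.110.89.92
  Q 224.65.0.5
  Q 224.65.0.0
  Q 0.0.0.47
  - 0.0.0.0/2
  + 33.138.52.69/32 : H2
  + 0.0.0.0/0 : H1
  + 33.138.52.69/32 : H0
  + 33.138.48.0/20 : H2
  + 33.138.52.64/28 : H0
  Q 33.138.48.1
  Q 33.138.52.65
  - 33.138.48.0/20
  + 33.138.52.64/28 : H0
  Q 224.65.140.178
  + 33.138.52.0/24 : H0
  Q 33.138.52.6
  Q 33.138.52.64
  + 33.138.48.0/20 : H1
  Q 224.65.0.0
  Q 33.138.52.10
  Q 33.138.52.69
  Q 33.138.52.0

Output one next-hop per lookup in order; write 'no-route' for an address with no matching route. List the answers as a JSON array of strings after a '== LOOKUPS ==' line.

Apply in order:
  + 33.138.0.0/16 (H0) depth=16
  del 33.138.0.0/16 (clear depth 16)
  + 224.65.128.0/17 (H2) depth=17
  + 224.65.0.0/16 (H0) depth=16
  + 0.0.0.0/2 (H1) depth=2
  del 224.65.128.0/17 (clear depth 17)
  del 224.65.0.0/16 (clear depth 16)
  ? 0.0.4.68  path d0:-→d1:-→d2:H1  best=H1
  ? 0.0.0.0  path d0:-→d1:-→d2:H1  best=H1
  + 224.65.0.0/16 (H0) depth=16
  ? 113.10.71.58  path d0:-→d1:-  best=no-route
  ? 0.110.89.92  path d0:-→d1:-→d2:H1  best=H1
  ? 224.65.0.5  path d0:-→d1:-→d2:-→d3:-→d4:-→d5:-→d6:-→d7:-→d8:-→d9:-→d10:-→d11:-→d12:-→d13:-→d14:-→d15:-→d16:H0  best=H0
  ? 224.65.0.0  path d0:-→d1:-→d2:-→d3:-→d4:-→d5:-→d6:-→d7:-→d8:-→d9:-→d10:-→d11:-→d12:-→d13:-→d14:-→d15:-→d16:H0  best=H0
  ? 0.0.0.47  path d0:-→d1:-→d2:H1  best=H1
  del 0.0.0.0/2 (clear depth 2)
  + 33.138.52.69/32 (H2) depth=32
  + 0.0.0.0/0 (H1) depth=0
  + 33.138.52.69/32 (H0) depth=32
  + 33.138.48.0/20 (H2) depth=20
  + 33.138.52.64/28 (H0) depth=28
  ? 33.138.48.1  path d0:H1→d1:-→d2:-→d3:-→d4:-→d5:-→d6:-→d7:-→d8:-→d9:-→d10:-→d11:-→d12:-→d13:-→d14:-→d15:-→d16:-→d17:-→d18:-→d19:-→d20:H2→d21:-  best=H2
  ? 33.138.52.65  path d0:H1→d1:-→d2:-→d3:-→d4:-→d5:-→d6:-→d7:-→d8:-→d9:-→d10:-→d11:-→d12:-→d13:-→d14:-→d15:-→d16:-→d17:-→d18:-→d19:-→d20:H2→d21:-→d22:-→d23:-→d24:-→d25:-→d26:-→d27:-→d28:H0→d29:-  best=H0
  del 33.138.48.0/20 (clear depth 20)
  + 33.138.52.64/28 (H0) depth=28
  ? 224.65.140.178  path d0:H1→d1:-→d2:-→d3:-→d4:-→d5:-→d6:-→d7:-→d8:-→d9:-→d10:-→d11:-→d12:-→d13:-→d14:-→d15:-→d16:H0→d17:-  best=H0
  + 33.138.52.0/24 (H0) depth=24
  ? 33.138.52.6  path d0:H1→d1:-→d2:-→d3:-→d4:-→d5:-→d6:-→d7:-→d8:-→d9:-→d10:-→d11:-→d12:-→d13:-→d14:-→d15:-→d16:-→d17:-→d18:-→d19:-→d20:-→d21:-→d22:-→d23:-→d24:H0→d25:-  best=H0
  ? 33.138.52.64  path d0:H1→d1:-→d2:-→d3:-→d4:-→d5:-→d6:-→d7:-→d8:-→d9:-→d10:-→d11:-→d12:-→d13:-→d14:-→d15:-→d16:-→d17:-→d18:-→d19:-→d20:-→d21:-→d22:-→d23:-→d24:H0→d25:-→d26:-→d27:-→d28:H0→d29:-  best=H0
  + 33.138.48.0/20 (H1) depth=20
  ? 224.65.0.0  path d0:H1→d1:-→d2:-→d3:-→d4:-→d5:-→d6:-→d7:-→d8:-→d9:-→d10:-→d11:-→d12:-→d13:-→d14:-→d15:-→d16:H0  best=H0
  ? 33.138.52.10  path d0:H1→d1:-→d2:-→d3:-→d4:-→d5:-→d6:-→d7:-→d8:-→d9:-→d10:-→d11:-→d12:-→d13:-→d14:-→d15:-→d16:-→d17:-→d18:-→d19:-→d20:H1→d21:-→d22:-→d23:-→d24:H0→d25:-  best=H0
  ? 33.138.52.69  path d0:H1→d1:-→d2:-→d3:-→d4:-→d5:-→d6:-→d7:-→d8:-→d9:-→d10:-→d11:-→d12:-→d13:-→d14:-→d15:-→d16:-→d17:-→d18:-→d19:-→d20:H1→d21:-→d22:-→d23:-→d24:H0→d25:-→d26:-→d27:-→d28:H0→d29:-→d30:-→d31:-→d32:H0  best=H0
  ? 33.138.52.0  path d0:H1→d1:-→d2:-→d3:-→d4:-→d5:-→d6:-→d7:-→d8:-→d9:-→d10:-→d11:-→d12:-→d13:-→d14:-→d15:-→d16:-→d17:-→d18:-→d19:-→d20:H1→d21:-→d22:-→d23:-→d24:H0→d25:-  best=H0

== LOOKUPS ==
["H1","H1","no-route","H1","H0","H0","H1","H2","H0","H0","H0","H0","H0","H0","H0","H0"]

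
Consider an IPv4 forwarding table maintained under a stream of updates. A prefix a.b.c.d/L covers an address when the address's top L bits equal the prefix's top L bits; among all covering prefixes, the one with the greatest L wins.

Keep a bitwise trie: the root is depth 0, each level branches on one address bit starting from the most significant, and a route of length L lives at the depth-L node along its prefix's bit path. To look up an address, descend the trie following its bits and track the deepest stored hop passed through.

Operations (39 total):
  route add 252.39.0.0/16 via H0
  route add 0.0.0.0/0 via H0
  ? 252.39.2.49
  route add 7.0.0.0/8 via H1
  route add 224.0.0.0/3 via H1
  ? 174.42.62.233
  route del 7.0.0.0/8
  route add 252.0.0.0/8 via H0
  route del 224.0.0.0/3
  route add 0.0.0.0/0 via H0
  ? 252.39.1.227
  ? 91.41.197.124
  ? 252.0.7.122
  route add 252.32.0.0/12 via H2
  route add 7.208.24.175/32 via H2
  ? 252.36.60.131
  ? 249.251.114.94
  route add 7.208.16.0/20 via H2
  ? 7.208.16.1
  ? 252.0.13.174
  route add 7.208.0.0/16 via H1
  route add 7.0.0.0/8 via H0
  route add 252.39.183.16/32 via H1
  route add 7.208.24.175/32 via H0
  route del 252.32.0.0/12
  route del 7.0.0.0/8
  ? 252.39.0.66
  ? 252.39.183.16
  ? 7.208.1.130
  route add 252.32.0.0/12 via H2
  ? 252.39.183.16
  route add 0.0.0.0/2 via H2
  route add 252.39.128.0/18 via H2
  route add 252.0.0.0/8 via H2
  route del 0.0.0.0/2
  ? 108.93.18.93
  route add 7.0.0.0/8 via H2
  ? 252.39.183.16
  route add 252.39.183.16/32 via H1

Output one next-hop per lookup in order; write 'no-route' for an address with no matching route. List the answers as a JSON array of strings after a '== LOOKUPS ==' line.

Apply in order:
  add 252.39.0.0/16 -> H0 at depth 16
  add 0.0.0.0/0 -> H0 at depth 0
  lookup 252.39.2.49: bits 1111110000100111 walk d0:H0→d1:-→d2:-→d3:-→d4:-→d5:-→d6:-→d7:-→d8:-→d9:-→d10:-→d11:-→d12:-→d13:-→d14:-→d15:-→d16:H0 -> H0
  add 7.0.0.0/8 -> H1 at depth 8
  add 224.0.0.0/3 -> H1 at depth 3
  lookup 174.42.62.233: bits 1 walk d0:H0→d1:- -> H0
  del 7.0.0.0/8 (clear depth 8)
  add 252.0.0.0/8 -> H0 at depth 8
  del 224.0.0.0/3 (clear depth 3)
  add 0.0.0.0/0 -> H0 at depth 0
  lookup 252.39.1.227: bits 1111110000100111 walk d0:H0→d1:-→d2:-→d3:-→d4:-→d5:-→d6:-→d7:-→d8:H0→d9:-→d10:-→d11:-→d12:-→d13:-→d14:-→d15:-→d16:H0 -> H0
  lookup 91.41.197.124: bits 0 walk d0:H0→d1:- -> H0
  lookup 252.0.7.122: bits 1111110000 walk d0:H0→d1:-→d2:-→d3:-→d4:-→d5:-→d6:-→d7:-→d8:H0→d9:-→d10:- -> H0
  add 252.32.0.0/12 -> H2 at depth 12
  add 7.208.24.175/32 -> H2 at depth 32
  lookup 252.36.60.131: bits 11111100001001 walk d0:H0→d1:-→d2:-→d3:-→d4:-→d5:-→d6:-→d7:-→d8:H0→d9:-→d10:-→d11:-→d12:H2→d13:-→d14:- -> H2
  lookup 249.251.114.94: bits 11111 walk d0:H0→d1:-→d2:-→d3:-→d4:-→d5:- -> H0
  add 7.208.16.0/20 -> H2 at depth 20
  lookup 7.208.16.1: bits 00000111110100000001 walk d0:H0→d1:-→d2:-→d3:-→d4:-→d5:-→d6:-→d7:-→d8:-→d9:-→d10:-→d11:-→d12:-→d13:-→d14:-→d15:-→d16:-→d17:-→d18:-→d19:-→d20:H2 -> H2
  lookup 252.0.13.174: bits 1111110000 walk d0:H0→d1:-→d2:-→d3:-→d4:-→d5:-→d6:-→d7:-→d8:H0→d9:-→d10:- -> H0
  add 7.208.0.0/16 -> H1 at depth 16
  add 7.0.0.0/8 -> H0 at depth 8
  add 252.39.183.16/32 -> H1 at depth 32
  add 7.208.24.175/32 -> H0 at depth 32
  del 252.32.0.0/12 (clear depth 12)
  del 7.0.0.0/8 (clear depth 8)
  lookup 252.39.0.66: bits 1111110000100111 walk d0:H0→d1:-→d2:-→d3:-→d4:-→d5:-→d6:-→d7:-→d8:H0→d9:-→d10:-→d11:-→d12:-→d13:-→d14:-→d15:-→d16:H0 -> H0
  lookup 252.39.183.16: bits 11111100001001111011011100010000 walk d0:H0→d1:-→d2:-→d3:-→d4:-→d5:-→d6:-→d7:-→d8:H0→d9:-→d10:-→d11:-→d12:-→d13:-→d14:-→d15:-→d16:H0→d17:-→d18:-→d19:-→d20:-→d21:-→d22:-→d23:-→d24:-→d25:-→d26:-→d27:-→d28:-→d29:-→d30:-→d31:-→d32:H1 -> H1
  lookup 7.208.1.130: bits 0000011111010000000 walk d0:H0→d1:-→d2:-→d3:-→d4:-→d5:-→d6:-→d7:-→d8:-→d9:-→d10:-→d11:-→d12:-→d13:-→d14:-→d15:-→d16:H1→d17:-→d18:-→d19:- -> H1
  add 252.32.0.0/12 -> H2 at depth 12
  lookup 252.39.183.16: bits 11111100001001111011011100010000 walk d0:H0→d1:-→d2:-→d3:-→d4:-→d5:-→d6:-→d7:-→d8:H0→d9:-→d10:-→d11:-→d12:H2→d13:-→d14:-→d15:-→d16:H0→d17:-→d18:-→d19:-→d20:-→d21:-→d22:-→d23:-→d24:-→d25:-→d26:-→d27:-→d28:-→d29:-→d30:-→d31:-→d32:H1 -> H1
  add 0.0.0.0/2 -> H2 at depth 2
  add 252.39.128.0/18 -> H2 at depth 18
  add 252.0.0.0/8 -> H2 at depth 8
  del 0.0.0.0/2 (clear depth 2)
  lookup 108.93.18.93: bits 0 walk d0:H0→d1:- -> H0
  add 7.0.0.0/8 -> H2 at depth 8
  lookup 252.39.183.16: bits 11111100001001111011011100010000 walk d0:H0→d1:-→d2:-→d3:-→d4:-→d5:-→d6:-→d7:-→d8:H2→d9:-→d10:-→d11:-→d12:H2→d13:-→d14:-→d15:-→d16:H0→d17:-→d18:H2→d19:-→d20:-→d21:-→d22:-→d23:-→d24:-→d25:-→d26:-→d27:-→d28:-→d29:-→d30:-→d31:-→d32:H1 -> H1
  add 252.39.183.16/32 -> H1 at depth 32

== LOOKUPS ==
["H0","H0","H0","H0","H0","H2","H0","H2","H0","H0","H1","H1","H1","H0","H1"]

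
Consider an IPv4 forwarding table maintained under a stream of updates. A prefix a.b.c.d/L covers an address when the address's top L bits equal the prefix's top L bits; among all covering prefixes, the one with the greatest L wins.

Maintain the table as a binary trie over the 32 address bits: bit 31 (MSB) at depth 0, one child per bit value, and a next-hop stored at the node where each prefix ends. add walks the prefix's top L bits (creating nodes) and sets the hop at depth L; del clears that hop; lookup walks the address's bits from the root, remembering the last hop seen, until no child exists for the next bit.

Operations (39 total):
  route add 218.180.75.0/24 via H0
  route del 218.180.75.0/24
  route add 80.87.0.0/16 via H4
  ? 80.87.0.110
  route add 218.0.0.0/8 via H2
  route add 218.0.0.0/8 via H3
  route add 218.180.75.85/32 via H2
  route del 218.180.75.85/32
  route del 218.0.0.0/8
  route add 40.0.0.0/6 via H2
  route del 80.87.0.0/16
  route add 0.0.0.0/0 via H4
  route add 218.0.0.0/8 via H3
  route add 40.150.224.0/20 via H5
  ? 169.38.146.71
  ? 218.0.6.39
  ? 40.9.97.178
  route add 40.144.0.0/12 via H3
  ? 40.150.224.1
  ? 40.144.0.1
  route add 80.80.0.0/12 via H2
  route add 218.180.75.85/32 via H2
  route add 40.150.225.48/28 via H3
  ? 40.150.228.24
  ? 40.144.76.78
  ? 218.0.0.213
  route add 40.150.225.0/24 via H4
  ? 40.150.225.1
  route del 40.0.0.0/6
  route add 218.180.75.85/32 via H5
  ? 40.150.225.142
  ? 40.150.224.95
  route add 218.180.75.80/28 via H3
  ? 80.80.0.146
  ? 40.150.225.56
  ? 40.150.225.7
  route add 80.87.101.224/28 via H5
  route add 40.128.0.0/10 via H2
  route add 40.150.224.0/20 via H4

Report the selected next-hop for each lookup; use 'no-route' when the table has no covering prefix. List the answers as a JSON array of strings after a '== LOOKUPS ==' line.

Trace:
  + 218.180.75.0/24 (H0) depth=24
  del 218.180.75.0/24 (clear depth 24)
  + 80.87.0.0/16 (H4) depth=16
  ? 80.87.0.110  path d0:-→d1:-→d2:-→d3:-→d4:-→d5:-→d6:-→d7:-→d8:-→d9:-→d10:-→d11:-→d12:-→d13:-→d14:-→d15:-→d16:H4  best=H4
  + 218.0.0.0/8 (H2) depth=8
  + 218.0.0.0/8 (H3) depth=8
  + 218.180.75.85/32 (H2) depth=32
  del 218.180.75.85/32 (clear depth 32)
  del 218.0.0.0/8 (clear depth 8)
  + 40.0.0.0/6 (H2) depth=6
  del 80.87.0.0/16 (clear depth 16)
  + 0.0.0.0/0 (H4) depth=0
  + 218.0.0.0/8 (H3) depth=8
  + 40.150.224.0/20 (H5) depth=20
  ? 169.38.146.71  path d0:H4→d1:-  best=H4
  ? 218.0.6.39  path d0:H4→d1:-→d2:-→d3:-→d4:-→d5:-→d6:-→d7:-→d8:H3  best=H3
  ? 40.9.97.178  path d0:H4→d1:-→d2:-→d3:-→d4:-→d5:-→d6:H2→d7:-→d8:-  best=H2
  + 40.144.0.0/12 (H3) depth=12
  ? 40.150.224.1  path d0:H4→d1:-→d2:-→d3:-→d4:-→d5:-→d6:H2→d7:-→d8:-→d9:-→d10:-→d11:-→d12:H3→d13:-→d14:-→d15:-→d16:-→d17:-→d18:-→d19:-→d20:H5  best=H5
  ? 40.144.0.1  path d0:H4→d1:-→d2:-→d3:-→d4:-→d5:-→d6:H2→d7:-→d8:-→d9:-→d10:-→d11:-→d12:H3→d13:-  best=H3
  + 80.80.0.0/12 (H2) depth=12
  + 218.180.75.85/32 (H2) depth=32
  + 40.150.225.48/28 (H3) depth=28
  ? 40.150.228.24  path d0:H4→d1:-→d2:-→d3:-→d4:-→d5:-→d6:H2→d7:-→d8:-→d9:-→d10:-→d11:-→d12:H3→d13:-→d14:-→d15:-→d16:-→d17:-→d18:-→d19:-→d20:H5→d21:-  best=H5
  ? 40.144.76.78  path d0:H4→d1:-→d2:-→d3:-→d4:-→d5:-→d6:H2→d7:-→d8:-→d9:-→d10:-→d11:-→d12:H3→d13:-  best=H3
  ? 218.0.0.213  path d0:H4→d1:-→d2:-→d3:-→d4:-→d5:-→d6:-→d7:-→d8:H3  best=H3
  + 40.150.225.0/24 (H4) depth=24
  ? 40.150.225.1  path d0:H4→d1:-→d2:-→d3:-→d4:-→d5:-→d6:H2→d7:-→d8:-→d9:-→d10:-→d11:-→d12:H3→d13:-→d14:-→d15:-→d16:-→d17:-→d18:-→d19:-→d20:H5→d21:-→d22:-→d23:-→d24:H4→d25:-→d26:-  best=H4
  del 40.0.0.0/6 (clear depth 6)
  + 218.180.75.85/32 (H5) depth=32
  ? 40.150.225.142  path d0:H4→d1:-→d2:-→d3:-→d4:-→d5:-→d6:-→d7:-→d8:-→d9:-→d10:-→d11:-→d12:H3→d13:-→d14:-→d15:-→d16:-→d17:-→d18:-→d19:-→d20:H5→d21:-→d22:-→d23:-→d24:H4  best=H4
  ? 40.150.224.95  path d0:H4→d1:-→d2:-→d3:-→d4:-→d5:-→d6:-→d7:-→d8:-→d9:-→d10:-→d11:-→d12:H3→d13:-→d14:-→d15:-→d16:-→d17:-→d18:-→d19:-→d20:H5→d21:-→d22:-→d23:-  best=H5
  + 218.180.75.80/28 (H3) depth=28
  ? 80.80.0.146  path d0:H4→d1:-→d2:-→d3:-→d4:-→d5:-→d6:-→d7:-→d8:-→d9:-→d10:-→d11:-→d12:H2→d13:-  best=H2
  ? 40.150.225.56  path d0:H4→d1:-→d2:-→d3:-→d4:-→d5:-→d6:-→d7:-→d8:-→d9:-→d10:-→d11:-→d12:H3→d13:-→d14:-→d15:-→d16:-→d17:-→d18:-→d19:-→d20:H5→d21:-→d22:-→d23:-→d24:H4→d25:-→d26:-→d27:-→d28:H3  best=H3
  ? 40.150.225.7  path d0:H4→d1:-→d2:-→d3:-→d4:-→d5:-→d6:-→d7:-→d8:-→d9:-→d10:-→d11:-→d12:H3→d13:-→d14:-→d15:-→d16:-→d17:-→d18:-→d19:-→d20:H5→d21:-→d22:-→d23:-→d24:H4→d25:-→d26:-  best=H4
  + 80.87.101.224/28 (H5) depth=28
  + 40.128.0.0/10 (H2) depth=10
  + 40.150.224.0/20 (H4) depth=20

== LOOKUPS ==
["H4","H4","H3","H2","H5","H3","H5","H3","H3","H4","H4","H5","H2","H3","H4"]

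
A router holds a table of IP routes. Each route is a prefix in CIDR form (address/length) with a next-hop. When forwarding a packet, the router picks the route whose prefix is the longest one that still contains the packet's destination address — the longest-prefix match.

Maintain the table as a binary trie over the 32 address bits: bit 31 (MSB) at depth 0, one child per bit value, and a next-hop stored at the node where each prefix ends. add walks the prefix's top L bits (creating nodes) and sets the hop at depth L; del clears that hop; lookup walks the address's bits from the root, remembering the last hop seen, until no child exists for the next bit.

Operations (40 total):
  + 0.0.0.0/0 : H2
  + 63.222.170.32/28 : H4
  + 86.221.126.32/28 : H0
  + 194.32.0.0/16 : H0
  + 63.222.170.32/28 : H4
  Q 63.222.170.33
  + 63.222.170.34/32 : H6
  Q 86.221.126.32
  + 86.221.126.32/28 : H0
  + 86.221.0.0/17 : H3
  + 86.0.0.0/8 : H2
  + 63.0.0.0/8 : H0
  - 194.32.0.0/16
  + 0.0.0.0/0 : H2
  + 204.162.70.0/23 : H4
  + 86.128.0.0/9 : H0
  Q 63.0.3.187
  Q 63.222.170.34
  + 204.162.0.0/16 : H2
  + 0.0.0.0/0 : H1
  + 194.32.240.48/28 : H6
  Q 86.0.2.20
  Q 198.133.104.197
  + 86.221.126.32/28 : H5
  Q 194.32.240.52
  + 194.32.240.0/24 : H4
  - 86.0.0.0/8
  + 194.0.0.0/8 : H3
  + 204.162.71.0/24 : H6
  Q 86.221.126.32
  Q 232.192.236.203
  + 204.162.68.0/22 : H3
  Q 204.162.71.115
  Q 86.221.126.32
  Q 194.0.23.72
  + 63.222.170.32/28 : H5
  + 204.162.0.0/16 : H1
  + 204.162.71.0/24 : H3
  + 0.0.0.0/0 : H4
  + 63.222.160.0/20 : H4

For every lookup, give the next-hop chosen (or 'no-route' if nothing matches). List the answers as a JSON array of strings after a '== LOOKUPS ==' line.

Apply in order:
  + 0.0.0.0/0 (H2) depth=0
  + 63.222.170.32/28 (H4) depth=28
  + 86.221.126.32/28 (H0) depth=28
  + 194.32.0.0/16 (H0) depth=16
  + 63.222.170.32/28 (H4) depth=28
  Q 63.222.170.33: descend 0011111111011110101010100010 ; hops seen [H2,H4] ; pick H4
  + 63.222.170.34/32 (H6) depth=32
  Q 86.221.126.32: descend 0101011011011101011111100010 ; hops seen [H2,H0] ; pick H0
  + 86.221.126.32/28 (H0) depth=28
  + 86.221.0.0/17 (H3) depth=17
  + 86.0.0.0/8 (H2) depth=8
  + 63.0.0.0/8 (H0) depth=8
  del 194.32.0.0/16 (clear depth 16)
  + 0.0.0.0/0 (H2) depth=0
  + 204.162.70.0/23 (H4) depth=23
  + 86.128.0.0/9 (H0) depth=9
  Q 63.0.3.187: descend 00111111 ; hops seen [H2,H0] ; pick H0
  Q 63.222.170.34: descend 00111111110111101010101000100010 ; hops seen [H2,H0,H4,H6] ; pick H6
  + 204.162.0.0/16 (H2) depth=16
  + 0.0.0.0/0 (H1) depth=0
  + 194.32.240.48/28 (H6) depth=28
  Q 86.0.2.20: descend 01010110 ; hops seen [H1,H2] ; pick H2
  Q 198.133.104.197: descend 11000 ; hops seen [H1] ; pick H1
  + 86.221.126.32/28 (H5) depth=28
  Q 194.32.240.52: descend 1100001000100000111100000011 ; hops seen [H1,H6] ; pick H6
  + 194.32.240.0/24 (H4) depth=24
  del 86.0.0.0/8 (clear depth 8)
  + 194.0.0.0/8 (H3) depth=8
  + 204.162.71.0/24 (H6) depth=24
  Q 86.221.126.32: descend 0101011011011101011111100010 ; hops seen [H1,H0,H3,H5] ; pick H5
  Q 232.192.236.203: descend 11 ; hops seen [H1] ; pick H1
  + 204.162.68.0/22 (H3) depth=22
  Q 204.162.71.115: descend 110011001010001001000111 ; hops seen [H1,H2,H3,H4,H6] ; pick H6
  Q 86.221.126.32: descend 0101011011011101011111100010 ; hops seen [H1,H0,H3,H5] ; pick H5
  Q 194.0.23.72: descend 1100001000 ; hops seen [H1,H3] ; pick H3
  + 63.222.170.32/28 (H5) depth=28
  + 204.162.0.0/16 (H1) depth=16
  + 204.162.71.0/24 (H3) depth=24
  + 0.0.0.0/0 (H4) depth=0
  + 63.222.160.0/20 (H4) depth=20

== LOOKUPS ==
["H4","H0","H0","H6","H2","H1","H6","H5","H1","H6","H5","H3"]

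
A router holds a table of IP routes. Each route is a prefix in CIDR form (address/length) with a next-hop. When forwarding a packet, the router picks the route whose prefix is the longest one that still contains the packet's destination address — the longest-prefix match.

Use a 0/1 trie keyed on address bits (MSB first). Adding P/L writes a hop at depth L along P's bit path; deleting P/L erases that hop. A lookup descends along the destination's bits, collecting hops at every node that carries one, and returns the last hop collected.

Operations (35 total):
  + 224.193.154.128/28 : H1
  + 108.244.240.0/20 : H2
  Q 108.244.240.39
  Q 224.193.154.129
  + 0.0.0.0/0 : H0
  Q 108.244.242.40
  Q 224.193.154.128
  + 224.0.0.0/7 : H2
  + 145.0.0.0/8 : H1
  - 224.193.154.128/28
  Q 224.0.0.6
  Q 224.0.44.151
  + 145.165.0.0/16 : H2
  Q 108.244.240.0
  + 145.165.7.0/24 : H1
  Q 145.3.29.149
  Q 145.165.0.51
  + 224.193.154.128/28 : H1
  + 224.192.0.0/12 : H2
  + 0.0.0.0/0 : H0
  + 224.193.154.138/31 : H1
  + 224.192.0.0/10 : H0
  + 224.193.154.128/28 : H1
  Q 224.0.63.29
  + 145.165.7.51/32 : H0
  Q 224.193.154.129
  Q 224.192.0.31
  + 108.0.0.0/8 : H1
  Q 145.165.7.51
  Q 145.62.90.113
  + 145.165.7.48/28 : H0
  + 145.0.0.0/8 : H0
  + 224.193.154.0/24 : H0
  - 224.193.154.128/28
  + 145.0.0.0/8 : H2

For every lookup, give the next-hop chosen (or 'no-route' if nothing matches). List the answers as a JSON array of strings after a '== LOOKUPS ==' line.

Process each operation:
  add 224.193.154.128/28 -> H1 at depth 28
  add 108.244.240.0/20 -> H2 at depth 20
  Q 108.244.240.39: descend 01101100111101001111 ; hops seen [H2] ; pick H2
  Q 224.193.154.129: descend 1110000011000001100110101000 ; hops seen [H1] ; pick H1
  add 0.0.0.0/0 -> H0 at depth 0
  Q 108.244.242.40: descend 01101100111101001111 ; hops seen [H0,H2] ; pick H2
  Q 224.193.154.128: descend 1110000011000001100110101000 ; hops seen [H0,H1] ; pick H1
  add 224.0.0.0/7 -> H2 at depth 7
  add 145.0.0.0/8 -> H1 at depth 8
  del 224.193.154.128/28 (clear depth 28)
  Q 224.0.0.6: descend 11100000 ; hops seen [H0,H2] ; pick H2
  Q 224.0.44.151: descend 11100000 ; hops seen [H0,H2] ; pick H2
  add 145.165.0.0/16 -> H2 at depth 16
  Q 108.244.240.0: descend 01101100111101001111 ; hops seen [H0,H2] ; pick H2
  add 145.165.7.0/24 -> H1 at depth 24
  Q 145.3.29.149: descend 10010001 ; hops seen [H0,H1] ; pick H1
  Q 145.165.0.51: descend 100100011010010100000 ; hops seen [H0,H1,H2] ; pick H2
  add 224.193.154.128/28 -> H1 at depth 28
  add 224.192.0.0/12 -> H2 at depth 12
  add 0.0.0.0/0 -> H0 at depth 0
  add 224.193.154.138/31 -> H1 at depth 31
  add 224.192.0.0/10 -> H0 at depth 10
  add 224.193.154.128/28 -> H1 at depth 28
  Q 224.0.63.29: descend 11100000 ; hops seen [H0,H2] ; pick H2
  add 145.165.7.51/32 -> H0 at depth 32
  Q 224.193.154.129: descend 1110000011000001100110101000 ; hops seen [H0,H2,H0,H2,H1] ; pick H1
  Q 224.192.0.31: descend 111000001100000 ; hops seen [H0,H2,H0,H2] ; pick H2
  add 108.0.0.0/8 -> H1 at depth 8
  Q 145.165.7.51: descend 10010001101001010000011100110011 ; hops seen [H0,H1,H2,H1,H0] ; pick H0
  Q 145.62.90.113: descend 10010001 ; hops seen [H0,H1] ; pick H1
  add 145.165.7.48/28 -> H0 at depth 28
  add 145.0.0.0/8 -> H0 at depth 8
  add 224.193.154.0/24 -> H0 at depth 24
  del 224.193.154.128/28 (clear depth 28)
  add 145.0.0.0/8 -> H2 at depth 8

== LOOKUPS ==
["H2","H1","H2","H1","H2","H2","H2","H1","H2","H2","H1","H2","H0","H1"]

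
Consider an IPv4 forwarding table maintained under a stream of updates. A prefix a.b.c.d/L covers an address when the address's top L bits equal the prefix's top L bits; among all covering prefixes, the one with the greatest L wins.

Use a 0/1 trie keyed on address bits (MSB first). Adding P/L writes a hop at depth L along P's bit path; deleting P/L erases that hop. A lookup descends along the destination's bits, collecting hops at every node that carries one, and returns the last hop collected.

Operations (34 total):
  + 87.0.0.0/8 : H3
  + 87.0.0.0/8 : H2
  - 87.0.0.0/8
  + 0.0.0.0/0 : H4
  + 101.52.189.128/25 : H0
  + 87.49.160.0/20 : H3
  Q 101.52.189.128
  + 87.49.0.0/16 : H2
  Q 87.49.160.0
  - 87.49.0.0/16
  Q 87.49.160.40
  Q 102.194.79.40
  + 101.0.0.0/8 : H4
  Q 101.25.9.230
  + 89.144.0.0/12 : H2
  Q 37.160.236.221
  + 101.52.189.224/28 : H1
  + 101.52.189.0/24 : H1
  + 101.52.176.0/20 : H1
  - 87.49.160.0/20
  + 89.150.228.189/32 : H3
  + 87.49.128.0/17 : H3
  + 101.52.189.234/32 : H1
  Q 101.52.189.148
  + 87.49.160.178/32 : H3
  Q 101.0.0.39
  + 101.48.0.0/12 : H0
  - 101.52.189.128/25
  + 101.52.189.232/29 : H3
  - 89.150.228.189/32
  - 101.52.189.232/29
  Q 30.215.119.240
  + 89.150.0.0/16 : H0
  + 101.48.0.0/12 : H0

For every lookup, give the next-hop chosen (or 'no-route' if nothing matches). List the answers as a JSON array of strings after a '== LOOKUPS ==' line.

Process each operation:
  + 87.0.0.0/8 (H3) depth=8
  + 87.0.0.0/8 (H2) depth=8
  del 87.0.0.0/8 (clear depth 8)
  + 0.0.0.0/0 (H4) depth=0
  + 101.52.189.128/25 (H0) depth=25
  + 87.49.160.0/20 (H3) depth=20
  ? 101.52.189.128  path d0:H4→d1:-→d2:-→d3:-→d4:-→d5:-→d6:-→d7:-→d8:-→d9:-→d10:-→d11:-→d12:-→d13:-→d14:-→d15:-→d16:-→d17:-→d18:-→d19:-→d20:-→d21:-→d22:-→d23:-→d24:-→d25:H0  best=H0
  + 87.49.0.0/16 (H2) depth=16
  ? 87.49.160.0  path d0:H4→d1:-→d2:-→d3:-→d4:-→d5:-→d6:-→d7:-→d8:-→d9:-→d10:-→d11:-→d12:-→d13:-→d14:-→d15:-→d16:H2→d17:-→d18:-→d19:-→d20:H3  best=H3
  del 87.49.0.0/16 (clear depth 16)
  ? 87.49.160.40  path d0:H4→d1:-→d2:-→d3:-→d4:-→d5:-→d6:-→d7:-→d8:-→d9:-→d10:-→d11:-→d12:-→d13:-→d14:-→d15:-→d16:-→d17:-→d18:-→d19:-→d20:H3  best=H3
  ? 102.194.79.40  path d0:H4→d1:-→d2:-→d3:-→d4:-→d5:-→d6:-  best=H4
  + 101.0.0.0/8 (H4) depth=8
  ? 101.25.9.230  path d0:H4→d1:-→d2:-→d3:-→d4:-→d5:-→d6:-→d7:-→d8:H4→d9:-→d10:-  best=H4
  + 89.144.0.0/12 (H2) depth=12
  ? 37.160.236.221  path d0:H4→d1:-  best=H4
  + 101.52.189.224/28 (H1) depth=28
  + 101.52.189.0/24 (H1) depth=24
  + 101.52.176.0/20 (H1) depth=20
  del 87.49.160.0/20 (clear depth 20)
  + 89.150.228.189/32 (H3) depth=32
  + 87.49.128.0/17 (H3) depth=17
  + 101.52.189.234/32 (H1) depth=32
  ? 101.52.189.148  path d0:H4→d1:-→d2:-→d3:-→d4:-→d5:-→d6:-→d7:-→d8:H4→d9:-→d10:-→d11:-→d12:-→d13:-→d14:-→d15:-→d16:-→d17:-→d18:-→d19:-→d20:H1→d21:-→d22:-→d23:-→d24:H1→d25:H0  best=H0
  + 87.49.160.178/32 (H3) depth=32
  ? 101.0.0.39  path d0:H4→d1:-→d2:-→d3:-→d4:-→d5:-→d6:-→d7:-→d8:H4→d9:-→d10:-  best=H4
  + 101.48.0.0/12 (H0) depth=12
  del 101.52.189.128/25 (clear depth 25)
  + 101.52.189.232/29 (H3) depth=29
  del 89.150.228.189/32 (clear depth 32)
  del 101.52.189.232/29 (clear depth 29)
  ? 30.215.119.240  path d0:H4→d1:-  best=H4
  + 89.150.0.0/16 (H0) depth=16
  + 101.48.0.0/12 (H0) depth=12

== LOOKUPS ==
["H0","H3","H3","H4","H4","H4","H0","H4","H4"]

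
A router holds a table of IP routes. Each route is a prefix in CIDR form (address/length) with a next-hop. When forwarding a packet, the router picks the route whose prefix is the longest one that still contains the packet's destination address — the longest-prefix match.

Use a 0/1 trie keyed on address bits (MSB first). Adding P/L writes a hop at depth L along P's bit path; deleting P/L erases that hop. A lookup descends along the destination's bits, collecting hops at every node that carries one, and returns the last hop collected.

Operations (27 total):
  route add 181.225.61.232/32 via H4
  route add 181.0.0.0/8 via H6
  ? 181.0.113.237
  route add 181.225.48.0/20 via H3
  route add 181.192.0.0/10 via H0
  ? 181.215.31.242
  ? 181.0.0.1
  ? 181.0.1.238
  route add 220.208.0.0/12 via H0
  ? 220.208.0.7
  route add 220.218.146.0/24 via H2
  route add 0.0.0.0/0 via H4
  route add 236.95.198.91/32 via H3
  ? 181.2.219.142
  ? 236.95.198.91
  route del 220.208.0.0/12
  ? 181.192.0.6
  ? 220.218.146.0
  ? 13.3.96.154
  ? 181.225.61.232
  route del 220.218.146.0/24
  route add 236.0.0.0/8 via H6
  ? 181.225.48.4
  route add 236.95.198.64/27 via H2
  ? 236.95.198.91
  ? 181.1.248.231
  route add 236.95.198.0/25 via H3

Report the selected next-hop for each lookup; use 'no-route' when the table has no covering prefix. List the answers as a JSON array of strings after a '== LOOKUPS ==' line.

Trace:
  add 181.225.61.232/32 -> H4 at depth 32
  add 181.0.0.0/8 -> H6 at depth 8
  lookup 181.0.113.237: bits 10110101 walk d0:-→d1:-→d2:-→d3:-→d4:-→d5:-→d6:-→d7:-→d8:H6 -> H6
  add 181.225.48.0/20 -> H3 at depth 20
  add 181.192.0.0/10 -> H0 at depth 10
  lookup 181.215.31.242: bits 1011010111 walk d0:-→d1:-→d2:-→d3:-→d4:-→d5:-→d6:-→d7:-→d8:H6→d9:-→d10:H0 -> H0
  lookup 181.0.0.1: bits 10110101 walk d0:-→d1:-→d2:-→d3:-→d4:-→d5:-→d6:-→d7:-→d8:H6 -> H6
  lookup 181.0.1.238: bits 10110101 walk d0:-→d1:-→d2:-→d3:-→d4:-→d5:-→d6:-→d7:-→d8:H6 -> H6
  add 220.208.0.0/12 -> H0 at depth 12
  lookup 220.208.0.7: bits 110111001101 walk d0:-→d1:-→d2:-→d3:-→d4:-→d5:-→d6:-→d7:-→d8:-→d9:-→d10:-→d11:-→d12:H0 -> H0
  add 220.218.146.0/24 -> H2 at depth 24
  add 0.0.0.0/0 -> H4 at depth 0
  add 236.95.198.91/32 -> H3 at depth 32
  lookup 181.2.219.142: bits 10110101 walk d0:H4→d1:-→d2:-→d3:-→d4:-→d5:-→d6:-→d7:-→d8:H6 -> H6
  lookup 236.95.198.91: bits 11101100010111111100011001011011 walk d0:H4→d1:-→d2:-→d3:-→d4:-→d5:-→d6:-→d7:-→d8:-→d9:-→d10:-→d11:-→d12:-→d13:-→d14:-→d15:-→d16:-→d17:-→d18:-→d19:-→d20:-→d21:-→d22:-→d23:-→d24:-→d25:-→d26:-→d27:-→d28:-→d29:-→d30:-→d31:-→d32:H3 -> H3
  - 220.208.0.0/12 clear@12
  lookup 181.192.0.6: bits 1011010111 walk d0:H4→d1:-→d2:-→d3:-→d4:-→d5:-→d6:-→d7:-→d8:H6→d9:-→d10:H0 -> H0
  lookup 220.218.146.0: bits 110111001101101010010010 walk d0:H4→d1:-→d2:-→d3:-→d4:-→d5:-→d6:-→d7:-→d8:-→d9:-→d10:-→d11:-→d12:-→d13:-→d14:-→d15:-→d16:-→d17:-→d18:-→d19:-→d20:-→d21:-→d22:-→d23:-→d24:H2 -> H2
  lookup 13.3.96.154: bits ε walk d0:H4 -> H4
  lookup 181.225.61.232: bits 10110101111000010011110111101000 walk d0:H4→d1:-→d2:-→d3:-→d4:-→d5:-→d6:-→d7:-→d8:H6→d9:-→d10:H0→d11:-→d12:-→d13:-→d14:-→d15:-→d16:-→d17:-→d18:-→d19:-→d20:H3→d21:-→d22:-→d23:-→d24:-→d25:-→d26:-→d27:-→d28:-→d29:-→d30:-→d31:-→d32:H4 -> H4
  - 220.218.146.0/24 clear@24
  add 236.0.0.0/8 -> H6 at depth 8
  lookup 181.225.48.4: bits 10110101111000010011 walk d0:H4→d1:-→d2:-→d3:-→d4:-→d5:-→d6:-→d7:-→d8:H6→d9:-→d10:H0→d11:-→d12:-→d13:-→d14:-→d15:-→d16:-→d17:-→d18:-→d19:-→d20:H3 -> H3
  add 236.95.198.64/27 -> H2 at depth 27
  lookup 236.95.198.91: bits 11101100010111111100011001011011 walk d0:H4→d1:-→d2:-→d3:-→d4:-→d5:-→d6:-→d7:-→d8:H6→d9:-→d10:-→d11:-→d12:-→d13:-→d14:-→d15:-→d16:-→d17:-→d18:-→d19:-→d20:-→d21:-→d22:-→d23:-→d24:-→d25:-→d26:-→d27:H2→d28:-→d29:-→d30:-→d31:-→d32:H3 -> H3
  lookup 181.1.248.231: bits 10110101 walk d0:H4→d1:-→d2:-→d3:-→d4:-→d5:-→d6:-→d7:-→d8:H6 -> H6
  add 236.95.198.0/25 -> H3 at depth 25

== LOOKUPS ==
["H6","H0","H6","H6","H0","H6","H3","H0","H2","H4","H4","H3","H3","H6"]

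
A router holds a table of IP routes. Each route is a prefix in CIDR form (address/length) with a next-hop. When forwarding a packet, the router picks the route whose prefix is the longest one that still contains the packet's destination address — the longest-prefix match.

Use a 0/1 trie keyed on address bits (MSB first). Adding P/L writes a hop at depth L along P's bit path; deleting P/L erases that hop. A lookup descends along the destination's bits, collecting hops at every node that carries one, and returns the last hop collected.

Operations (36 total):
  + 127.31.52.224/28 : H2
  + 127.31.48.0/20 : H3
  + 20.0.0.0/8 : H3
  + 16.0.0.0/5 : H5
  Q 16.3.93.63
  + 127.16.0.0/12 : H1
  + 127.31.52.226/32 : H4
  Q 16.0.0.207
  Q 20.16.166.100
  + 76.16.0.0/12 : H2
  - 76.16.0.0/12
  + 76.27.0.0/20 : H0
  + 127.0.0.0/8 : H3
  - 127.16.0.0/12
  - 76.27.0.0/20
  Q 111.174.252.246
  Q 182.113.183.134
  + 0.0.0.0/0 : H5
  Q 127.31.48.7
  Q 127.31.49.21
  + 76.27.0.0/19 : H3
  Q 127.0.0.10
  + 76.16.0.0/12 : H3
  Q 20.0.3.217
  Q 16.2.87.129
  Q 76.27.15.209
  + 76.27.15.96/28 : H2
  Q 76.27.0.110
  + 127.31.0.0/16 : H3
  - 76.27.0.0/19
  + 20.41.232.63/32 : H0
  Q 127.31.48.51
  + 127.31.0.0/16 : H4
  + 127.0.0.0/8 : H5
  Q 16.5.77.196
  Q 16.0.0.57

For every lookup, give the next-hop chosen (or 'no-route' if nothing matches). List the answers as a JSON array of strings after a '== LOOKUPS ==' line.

Process each operation:
  + 127.31.52.224/28 (H2) depth=28
  + 127.31.48.0/20 (H3) depth=20
  + 20.0.0.0/8 (H3) depth=8
  + 16.0.0.0/5 (H5) depth=5
  lookup 16.3.93.63: bits 00010 walk d0:-→d1:-→d2:-→d3:-→d4:-→d5:H5 -> H5
  + 127.16.0.0/12 (H1) depth=12
  + 127.31.52.226/32 (H4) depth=32
  lookup 16.0.0.207: bits 00010 walk d0:-→d1:-→d2:-→d3:-→d4:-→d5:H5 -> H5
  lookup 20.16.166.100: bits 00010100 walk d0:-→d1:-→d2:-→d3:-→d4:-→d5:H5→d6:-→d7:-→d8:H3 -> H3
  + 76.16.0.0/12 (H2) depth=12
  - 76.16.0.0/12 clear@12
  + 76.27.0.0/20 (H0) depth=20
  + 127.0.0.0/8 (H3) depth=8
  - 127.16.0.0/12 clear@12
  - 76.27.0.0/20 clear@20
  lookup 111.174.252.246: bits 011 walk d0:-→d1:-→d2:-→d3:- -> no-route
  lookup 182.113.183.134: bits ε walk d0:- -> no-route
  + 0.0.0.0/0 (H5) depth=0
  lookup 127.31.48.7: bits 011111110001111100110 walk d0:H5→d1:-→d2:-→d3:-→d4:-→d5:-→d6:-→d7:-→d8:H3→d9:-→d10:-→d11:-→d12:-→d13:-→d14:-→d15:-→d16:-→d17:-→d18:-→d19:-→d20:H3→d21:- -> H3
  lookup 127.31.49.21: bits 011111110001111100110 walk d0:H5→d1:-→d2:-→d3:-→d4:-→d5:-→d6:-→d7:-→d8:H3→d9:-→d10:-→d11:-→d12:-→d13:-→d14:-→d15:-→d16:-→d17:-→d18:-→d19:-→d20:H3→d21:- -> H3
  + 76.27.0.0/19 (H3) depth=19
  lookup 127.0.0.10: bits 01111111000 walk d0:H5→d1:-→d2:-→d3:-→d4:-→d5:-→d6:-→d7:-→d8:H3→d9:-→d10:-→d11:- -> H3
  + 76.16.0.0/12 (H3) depth=12
  lookup 20.0.3.217: bits 00010100 walk d0:H5→d1:-→d2:-→d3:-→d4:-→d5:H5→d6:-→d7:-→d8:H3 -> H3
  lookup 16.2.87.129: bits 00010 walk d0:H5→d1:-→d2:-→d3:-→d4:-→d5:H5 -> H5
  lookup 76.27.15.209: bits 01001100000110110000 walk d0:H5→d1:-→d2:-→d3:-→d4:-→d5:-→d6:-→d7:-→d8:-→d9:-→d10:-→d11:-→d12:H3→d13:-→d14:-→d15:-→d16:-→d17:-→d18:-→d19:H3→d20:- -> H3
  + 76.27.15.96/28 (H2) depth=28
  lookup 76.27.0.110: bits 01001100000110110000 walk d0:H5→d1:-→d2:-→d3:-→d4:-→d5:-→d6:-→d7:-→d8:-→d9:-→d10:-→d11:-→d12:H3→d13:-→d14:-→d15:-→d16:-→d17:-→d18:-→d19:H3→d20:- -> H3
  + 127.31.0.0/16 (H3) depth=16
  - 76.27.0.0/19 clear@19
  + 20.41.232.63/32 (H0) depth=32
  lookup 127.31.48.51: bits 011111110001111100110 walk d0:H5→d1:-→d2:-→d3:-→d4:-→d5:-→d6:-→d7:-→d8:H3→d9:-→d10:-→d11:-→d12:-→d13:-→d14:-→d15:-→d16:H3→d17:-→d18:-→d19:-→d20:H3→d21:- -> H3
  + 127.31.0.0/16 (H4) depth=16
  + 127.0.0.0/8 (H5) depth=8
  lookup 16.5.77.196: bits 00010 walk d0:H5→d1:-→d2:-→d3:-→d4:-→d5:H5 -> H5
  lookup 16.0.0.57: bits 00010 walk d0:H5→d1:-→d2:-→d3:-→d4:-→d5:H5 -> H5

== LOOKUPS ==
["H5","H5","H3","no-route","no-route","H3","H3","H3","H3","H5","H3","H3","H3","H5","H5"]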